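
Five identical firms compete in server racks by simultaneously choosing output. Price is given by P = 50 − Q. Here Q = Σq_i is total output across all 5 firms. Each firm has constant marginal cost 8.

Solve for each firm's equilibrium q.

7

A representative firm's profit is π_i = q_i(50 − Q) − 8q_i, with Q = q_i + Σ_{j≠i} q_j.
First-order condition: 42 − 2q_i − Σ_{j≠i} q_j = 0.
With identical firms, set every q_j = q: then 42 − 2q − 4q = 0, i.e. q = 42/6 = 7.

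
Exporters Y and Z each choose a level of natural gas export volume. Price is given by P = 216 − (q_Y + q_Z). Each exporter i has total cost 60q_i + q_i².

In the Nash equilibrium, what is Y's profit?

Exporter Y's profit: π = q_Y(216 − (q_Y + q_Z)) − 60q_Y − q_Y².
∂π/∂q_Y = 156 − 4q_Y − q_Z = 0, so q_Y = 39 − 0.25q_Z.
By symmetry q_Z = q_Y; substituting into the reaction function, 1.25q_Y = 39 and q_Y = 31.2.
Price P = 216 − 62.4 = 153.6.
Y's profit: (153.6 − 60)·31.2 − (31.2)² = 1946.88.

1946.88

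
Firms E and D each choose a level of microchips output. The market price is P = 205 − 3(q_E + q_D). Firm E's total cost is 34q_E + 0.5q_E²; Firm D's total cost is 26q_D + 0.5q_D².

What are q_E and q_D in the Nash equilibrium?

16.5, 18.5

Firm E's profit: π = q_E(205 − 3(q_E + q_D)) − 34q_E − 0.5q_E².
∂π/∂q_E = 171 − 7q_E − 3q_D = 0, so q_E = 171/7 − (3/7)q_D.
By the same steps for D: q_D = 179/7 − (3/7)q_E.
Solving the two reaction functions simultaneously: (1 − (−3/7)(−3/7))q_E = 171/7 − (3/7)·(179/7), so (40/49)q_E = 660/49 and q_E = 16.5.
Then q_D = 179/7 − (3/7)·16.5 = 18.5.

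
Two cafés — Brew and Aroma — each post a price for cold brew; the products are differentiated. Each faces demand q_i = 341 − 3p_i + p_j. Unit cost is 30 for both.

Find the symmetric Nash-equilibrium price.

86.2

Brew's profit: π = (p_{Brew} − 30)(341 − 3p_{Brew} + p_{Aroma}).
∂π/∂p_{Brew} = 431 − 6p_{Brew} + p_{Aroma} = 0 ⇒ p_{Brew} = 431/6 + (1/6)p_{Aroma}.
Setting p_{Brew} = p_{Aroma} in the reaction function: p_{Brew} = 431/6 + (1/6)p_{Brew}, so p_{Brew} = (431/6) / (5/6) = 86.2.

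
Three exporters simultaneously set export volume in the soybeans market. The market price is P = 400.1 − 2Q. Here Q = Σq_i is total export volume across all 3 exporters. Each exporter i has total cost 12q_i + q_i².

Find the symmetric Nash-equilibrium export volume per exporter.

A representative exporter's profit is π_i = q_i(400.1 − 2Q) − 12q_i − q_i², with Q = q_i + Σ_{j≠i} q_j.
First-order condition: 388.1 − 6q_i − 2Σ_{j≠i} q_j = 0.
In a symmetric equilibrium every exporter chooses the same q, so Σ_{j≠i} q_j = 2q. The condition becomes 388.1 − 10q = 0, giving q = 388.1/10 = 38.81.

38.81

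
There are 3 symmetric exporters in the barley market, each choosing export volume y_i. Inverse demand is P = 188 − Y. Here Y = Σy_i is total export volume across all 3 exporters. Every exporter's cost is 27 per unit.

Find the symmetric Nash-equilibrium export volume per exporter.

A representative exporter's profit is π_i = y_i(188 − Y) − 27y_i, with Y = y_i + Σ_{j≠i} y_j.
First-order condition: 161 − 2y_i − Σ_{j≠i} y_j = 0.
Imposing symmetry (y_j = y for all j) turns Σ_{j≠i} y_j into 2y, so 161 = 4y and y = 40.25.

40.25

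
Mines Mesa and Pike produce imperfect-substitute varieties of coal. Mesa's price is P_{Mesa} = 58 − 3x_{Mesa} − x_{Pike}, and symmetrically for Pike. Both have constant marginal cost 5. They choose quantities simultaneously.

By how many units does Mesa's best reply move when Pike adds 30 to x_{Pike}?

Mine Mesa's profit: π = x_{Mesa}(58 − 3x_{Mesa} − x_{Pike}) − 5x_{Mesa}.
∂π/∂x_{Mesa} = 53 − 6x_{Mesa} − x_{Pike} = 0 ⇒ x_{Mesa} = 53/6 − (1/6)x_{Pike}.
The reaction-function slope is −1/6, so a 30-unit rise in x_{Pike} moves x_{Mesa} by −1/6 × 30 = −5. Mesa's best response falls — the actions are strategic substitutes.

-5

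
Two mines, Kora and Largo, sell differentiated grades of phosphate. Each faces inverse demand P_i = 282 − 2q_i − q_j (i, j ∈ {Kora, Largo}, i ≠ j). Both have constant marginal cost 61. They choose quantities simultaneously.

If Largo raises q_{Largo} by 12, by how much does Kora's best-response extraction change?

Mine Kora's profit: π = q_{Kora}(282 − 2q_{Kora} − q_{Largo}) − 61q_{Kora}.
∂π/∂q_{Kora} = 221 − 4q_{Kora} − q_{Largo} = 0 ⇒ q_{Kora} = 55.25 − 0.25q_{Largo}.
The reaction-function slope is −0.25, so a 12-unit rise in q_{Largo} moves q_{Kora} by −0.25 × 12 = −3. Kora's best response falls — the actions are strategic substitutes.

-3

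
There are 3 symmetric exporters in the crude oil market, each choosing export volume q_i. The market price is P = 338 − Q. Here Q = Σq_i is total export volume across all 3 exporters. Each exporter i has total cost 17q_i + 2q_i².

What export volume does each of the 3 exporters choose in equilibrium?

A representative exporter's profit is π_i = q_i(338 − Q) − 17q_i − 2q_i², with Q = q_i + Σ_{j≠i} q_j.
First-order condition: 321 − 6q_i − Σ_{j≠i} q_j = 0.
With identical exporters, set every q_j = q: then 321 − 6q − 2q = 0, i.e. q = 321/8 = 40.125.

40.125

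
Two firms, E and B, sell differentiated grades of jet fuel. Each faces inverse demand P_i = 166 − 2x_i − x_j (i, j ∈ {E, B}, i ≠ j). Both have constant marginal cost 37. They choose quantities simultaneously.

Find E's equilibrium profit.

1331.28

Firm E's profit: π = x_E(166 − 2x_E − x_B) − 37x_E.
∂π/∂x_E = 129 − 4x_E − x_B = 0 ⇒ x_E = 32.25 − 0.25x_B.
The game is symmetric, so in equilibrium x_B = x_E: the reaction function gives 1.25x_E = 32.25, hence x_E = 25.8.
P_E = 166 − 2·25.8 − 25.8 = 88.6.
Profit = (88.6 − 37)·25.8 = 1331.28.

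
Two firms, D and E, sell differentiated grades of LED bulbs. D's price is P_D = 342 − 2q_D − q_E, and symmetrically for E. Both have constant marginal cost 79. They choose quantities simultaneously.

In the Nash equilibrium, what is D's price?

Firm D's profit: π = q_D(342 − 2q_D − q_E) − 79q_D.
∂π/∂q_D = 263 − 4q_D − q_E = 0 ⇒ q_D = 65.75 − 0.25q_E.
The game is symmetric, so in equilibrium q_E = q_D: the reaction function gives 1.25q_D = 65.75, hence q_D = 52.6.
P_D = 342 − 2·52.6 − 52.6 = 184.2.

184.2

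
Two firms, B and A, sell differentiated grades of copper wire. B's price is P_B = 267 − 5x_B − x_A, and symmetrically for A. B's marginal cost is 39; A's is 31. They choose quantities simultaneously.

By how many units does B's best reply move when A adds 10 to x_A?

-1

Firm B's profit: π = x_B(267 − 5x_B − x_A) − 39x_B.
∂π/∂x_B = 228 − 10x_B − x_A = 0 ⇒ x_B = 22.8 − 0.1x_A.
The reaction-function slope is −0.1, so a 10-unit rise in x_A moves x_B by −0.1 × 10 = −1. B's best response falls — the actions are strategic substitutes.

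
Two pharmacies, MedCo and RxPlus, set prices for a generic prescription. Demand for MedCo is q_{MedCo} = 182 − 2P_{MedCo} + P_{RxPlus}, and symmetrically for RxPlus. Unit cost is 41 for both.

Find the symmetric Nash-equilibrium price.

MedCo's profit: π = (P_{MedCo} − 41)(182 − 2P_{MedCo} + P_{RxPlus}).
∂π/∂P_{MedCo} = 264 − 4P_{MedCo} + P_{RxPlus} = 0 ⇒ P_{MedCo} = 66 + 0.25P_{RxPlus}.
By symmetry P_{RxPlus} = P_{MedCo}; substituting into the reaction function, 0.75P_{MedCo} = 66 and P_{MedCo} = 88.

88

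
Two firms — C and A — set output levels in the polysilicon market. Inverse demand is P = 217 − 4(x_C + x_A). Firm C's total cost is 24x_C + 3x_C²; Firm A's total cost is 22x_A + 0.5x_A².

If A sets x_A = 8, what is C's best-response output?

11.5

Firm C's profit: π = x_C(217 − 4(x_C + x_A)) − 24x_C − 3x_C².
∂π/∂x_C = 193 − 14x_C − 4x_A = 0, so x_C = 193/14 − (2/7)x_A.
At x_A = 8: x_C = 193/14 − (2/7)·8 = 11.5.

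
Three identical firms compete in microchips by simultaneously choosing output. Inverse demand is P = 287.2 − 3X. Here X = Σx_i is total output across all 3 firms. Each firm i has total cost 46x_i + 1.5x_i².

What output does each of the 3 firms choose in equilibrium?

A representative firm's profit is π_i = x_i(287.2 − 3X) − 46x_i − 1.5x_i², with X = x_i + Σ_{j≠i} x_j.
First-order condition: 241.2 − 9x_i − 3Σ_{j≠i} x_j = 0.
Imposing symmetry (x_j = x for all j) turns Σ_{j≠i} x_j into 2x, so 241.2 = 15x and x = 16.08.

16.08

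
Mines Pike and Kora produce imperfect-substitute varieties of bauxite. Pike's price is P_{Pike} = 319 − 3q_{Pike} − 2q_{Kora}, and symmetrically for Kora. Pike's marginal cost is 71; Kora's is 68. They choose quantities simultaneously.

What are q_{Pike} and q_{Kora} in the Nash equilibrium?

30.8125, 31.5625

Mine Pike's profit: π = q_{Pike}(319 − 3q_{Pike} − 2q_{Kora}) − 71q_{Pike}.
∂π/∂q_{Pike} = 248 − 6q_{Pike} − 2q_{Kora} = 0 ⇒ q_{Pike} = 124/3 − (1/3)q_{Kora}.
Similarly q_{Kora} = 251/6 − (1/3)q_{Pike}.
Substituting the second reaction function into the first: q_{Pike} = 124/3 − (1/3)(251/6 − (1/3)q_{Pike}), which gives (8/9)q_{Pike} = 493/18 ⇒ q_{Pike} = 30.8125.
Then q_{Kora} = 251/6 − (1/3)·30.8125 = 31.5625.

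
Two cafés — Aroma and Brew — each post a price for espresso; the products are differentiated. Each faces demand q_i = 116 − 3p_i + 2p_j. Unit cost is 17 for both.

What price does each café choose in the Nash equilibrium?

41.75

Aroma's profit: π = (p_{Aroma} − 17)(116 − 3p_{Aroma} + 2p_{Brew}).
∂π/∂p_{Aroma} = 167 − 6p_{Aroma} + 2p_{Brew} = 0 ⇒ p_{Aroma} = 167/6 + (1/3)p_{Brew}.
Setting p_{Aroma} = p_{Brew} in the reaction function: p_{Aroma} = 167/6 + (1/3)p_{Aroma}, so p_{Aroma} = (167/6) / (2/3) = 41.75.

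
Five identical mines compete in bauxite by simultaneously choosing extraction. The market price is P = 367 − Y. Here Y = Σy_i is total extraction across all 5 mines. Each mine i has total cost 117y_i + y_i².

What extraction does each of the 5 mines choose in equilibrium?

A representative mine's profit is π_i = y_i(367 − Y) − 117y_i − y_i², with Y = y_i + Σ_{j≠i} y_j.
First-order condition: 250 − 4y_i − Σ_{j≠i} y_j = 0.
With identical mines, set every y_j = y: then 250 − 4y − 4y = 0, i.e. y = 250/8 = 31.25.

31.25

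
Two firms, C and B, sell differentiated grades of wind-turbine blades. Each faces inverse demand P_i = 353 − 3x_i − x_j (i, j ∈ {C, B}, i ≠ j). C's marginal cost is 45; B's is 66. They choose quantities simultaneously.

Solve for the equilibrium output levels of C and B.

Firm C's profit: π = x_C(353 − 3x_C − x_B) − 45x_C.
∂π/∂x_C = 308 − 6x_C − x_B = 0 ⇒ x_C = 154/3 − (1/6)x_B.
Similarly x_B = 287/6 − (1/6)x_C.
Substituting the second reaction function into the first: x_C = 154/3 − (1/6)(287/6 − (1/6)x_C), which gives (35/36)x_C = 1561/36 ⇒ x_C = 44.6.
Then x_B = 287/6 − (1/6)·44.6 = 40.4.

44.6, 40.4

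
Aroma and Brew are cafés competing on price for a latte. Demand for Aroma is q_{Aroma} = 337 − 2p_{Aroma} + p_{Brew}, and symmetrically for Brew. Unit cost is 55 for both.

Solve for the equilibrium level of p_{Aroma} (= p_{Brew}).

Aroma's profit: π = (p_{Aroma} − 55)(337 − 2p_{Aroma} + p_{Brew}).
∂π/∂p_{Aroma} = 447 − 4p_{Aroma} + p_{Brew} = 0 ⇒ p_{Aroma} = 111.75 + 0.25p_{Brew}.
The game is symmetric, so in equilibrium p_{Brew} = p_{Aroma}: the reaction function gives 0.75p_{Aroma} = 111.75, hence p_{Aroma} = 149.

149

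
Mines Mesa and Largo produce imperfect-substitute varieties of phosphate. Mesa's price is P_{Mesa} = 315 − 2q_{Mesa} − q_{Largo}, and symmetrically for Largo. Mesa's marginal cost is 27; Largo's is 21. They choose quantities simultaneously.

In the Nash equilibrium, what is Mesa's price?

141.4

Mine Mesa's profit: π = q_{Mesa}(315 − 2q_{Mesa} − q_{Largo}) − 27q_{Mesa}.
∂π/∂q_{Mesa} = 288 − 4q_{Mesa} − q_{Largo} = 0 ⇒ q_{Mesa} = 72 − 0.25q_{Largo}.
Similarly q_{Largo} = 73.5 − 0.25q_{Mesa}.
Solving the two reaction functions simultaneously: (1 − (−0.25)(−0.25))q_{Mesa} = 72 − 0.25·73.5, so 0.9375q_{Mesa} = 53.625 and q_{Mesa} = 57.2.
Then q_{Largo} = 73.5 − 0.25·57.2 = 59.2.
P_{Mesa} = 315 − 2·57.2 − 59.2 = 141.4.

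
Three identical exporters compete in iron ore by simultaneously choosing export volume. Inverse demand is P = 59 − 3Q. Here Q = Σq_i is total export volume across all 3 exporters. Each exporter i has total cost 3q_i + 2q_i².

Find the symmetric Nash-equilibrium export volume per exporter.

A representative exporter's profit is π_i = q_i(59 − 3Q) − 3q_i − 2q_i², with Q = q_i + Σ_{j≠i} q_j.
First-order condition: 56 − 10q_i − 3Σ_{j≠i} q_j = 0.
With identical exporters, set every q_j = q: then 56 − 10q − 6q = 0, i.e. q = 56/16 = 3.5.

3.5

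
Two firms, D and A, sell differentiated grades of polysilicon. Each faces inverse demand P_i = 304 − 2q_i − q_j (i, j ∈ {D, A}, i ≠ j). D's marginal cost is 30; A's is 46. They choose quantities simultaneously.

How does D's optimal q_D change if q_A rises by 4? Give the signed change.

-1

Firm D's profit: π = q_D(304 − 2q_D − q_A) − 30q_D.
∂π/∂q_D = 274 − 4q_D − q_A = 0 ⇒ q_D = 68.5 − 0.25q_A.
The reaction-function slope is −0.25, so a 4-unit rise in q_A moves q_D by −0.25 × 4 = −1. D's best response falls — the actions are strategic substitutes.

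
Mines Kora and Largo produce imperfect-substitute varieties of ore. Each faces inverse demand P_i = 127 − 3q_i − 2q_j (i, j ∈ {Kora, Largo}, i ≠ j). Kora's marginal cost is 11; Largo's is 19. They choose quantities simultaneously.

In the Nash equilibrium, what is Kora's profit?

675

Mine Kora's profit: π = q_{Kora}(127 − 3q_{Kora} − 2q_{Largo}) − 11q_{Kora}.
∂π/∂q_{Kora} = 116 − 6q_{Kora} − 2q_{Largo} = 0 ⇒ q_{Kora} = 58/3 − (1/3)q_{Largo}.
Similarly q_{Largo} = 18 − (1/3)q_{Kora}.
Plugging q_{Largo} into Kora's best response: q_{Kora} = 58/3 − (1/3)(18 − (1/3)q_{Kora}) ⇒ (8/9)q_{Kora} = 40/3, so q_{Kora} = 15.
Then q_{Largo} = 18 − (1/3)·15 = 13.
P_{Kora} = 127 − 3·15 − 2·13 = 56.
Profit = (56 − 11)·15 = 675.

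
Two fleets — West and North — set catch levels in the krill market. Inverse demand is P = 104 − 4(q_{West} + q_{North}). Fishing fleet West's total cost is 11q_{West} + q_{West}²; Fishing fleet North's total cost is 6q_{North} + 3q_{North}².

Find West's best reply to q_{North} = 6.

Fishing fleet West's profit: π = q_{West}(104 − 4(q_{West} + q_{North})) − 11q_{West} − q_{West}².
∂π/∂q_{West} = 93 − 10q_{West} − 4q_{North} = 0, so q_{West} = 9.3 − 0.4q_{North}.
At q_{North} = 6: q_{West} = 9.3 − 0.4·6 = 6.9.

6.9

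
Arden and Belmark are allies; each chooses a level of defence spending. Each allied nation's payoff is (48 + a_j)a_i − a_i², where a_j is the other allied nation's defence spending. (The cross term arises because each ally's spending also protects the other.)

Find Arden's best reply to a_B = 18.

Arden's payoff is (48 + a_B)a_A − a_A².
∂π/∂a_A = 48 + a_B − 2a_A = 0, so a_A = 24 + 0.5a_B.
At a_B = 18: a_A = 24 + 0.5·18 = 33.

33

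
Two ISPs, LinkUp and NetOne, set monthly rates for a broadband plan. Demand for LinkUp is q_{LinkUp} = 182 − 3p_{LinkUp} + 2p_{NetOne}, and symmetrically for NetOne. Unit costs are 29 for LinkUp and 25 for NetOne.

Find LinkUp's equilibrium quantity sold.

112.5

LinkUp's profit: π = (p_{LinkUp} − 29)(182 − 3p_{LinkUp} + 2p_{NetOne}).
∂π/∂p_{LinkUp} = 269 − 6p_{LinkUp} + 2p_{NetOne} = 0 ⇒ p_{LinkUp} = 269/6 + (1/3)p_{NetOne}.
Similarly p_{NetOne} = 257/6 + (1/3)p_{LinkUp}.
Solving the two reaction functions simultaneously: (1 − (1/3)(1/3))p_{LinkUp} = 269/6 + (1/3)·(257/6), so (8/9)p_{LinkUp} = 532/9 and p_{LinkUp} = 66.5.
Then p_{NetOne} = 257/6 + (1/3)·66.5 = 65.
q_{LinkUp} = 182 − 3·66.5 + 2·65 = 112.5.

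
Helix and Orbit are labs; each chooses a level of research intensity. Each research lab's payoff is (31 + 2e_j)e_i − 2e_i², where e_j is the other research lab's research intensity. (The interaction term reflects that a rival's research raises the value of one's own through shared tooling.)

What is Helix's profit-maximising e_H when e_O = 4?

9.75

Helix's payoff is (31 + 2e_O)e_H − 2e_H².
∂π/∂e_H = 31 + 2e_O − 4e_H = 0, so e_H = 7.75 + 0.5e_O.
At e_O = 4: e_H = 7.75 + 0.5·4 = 9.75.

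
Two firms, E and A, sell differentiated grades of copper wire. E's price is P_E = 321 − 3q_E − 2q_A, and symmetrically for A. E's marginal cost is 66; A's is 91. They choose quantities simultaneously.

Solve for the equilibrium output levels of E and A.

33.4375, 27.1875

Firm E's profit: π = q_E(321 − 3q_E − 2q_A) − 66q_E.
∂π/∂q_E = 255 − 6q_E − 2q_A = 0 ⇒ q_E = 42.5 − (1/3)q_A.
Similarly q_A = 115/3 − (1/3)q_E.
Solving the two reaction functions simultaneously: (1 − (−1/3)(−1/3))q_E = 42.5 − (1/3)·(115/3), so (8/9)q_E = 535/18 and q_E = 33.4375.
Then q_A = 115/3 − (1/3)·33.4375 = 27.1875.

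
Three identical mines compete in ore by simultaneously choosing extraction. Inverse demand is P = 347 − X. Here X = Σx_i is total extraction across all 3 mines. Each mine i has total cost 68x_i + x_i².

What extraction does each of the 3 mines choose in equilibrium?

46.5

A representative mine's profit is π_i = x_i(347 − X) − 68x_i − x_i², with X = x_i + Σ_{j≠i} x_j.
First-order condition: 279 − 4x_i − Σ_{j≠i} x_j = 0.
With identical mines, set every x_j = x: then 279 − 4x − 2x = 0, i.e. x = 279/6 = 46.5.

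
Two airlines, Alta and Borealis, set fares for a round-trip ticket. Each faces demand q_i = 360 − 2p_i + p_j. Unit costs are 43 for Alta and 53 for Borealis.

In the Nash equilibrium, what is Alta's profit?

Alta's profit: π = (p_{Alta} − 43)(360 − 2p_{Alta} + p_{Borealis}).
∂π/∂p_{Alta} = 446 − 4p_{Alta} + p_{Borealis} = 0 ⇒ p_{Alta} = 111.5 + 0.25p_{Borealis}.
Similarly p_{Borealis} = 116.5 + 0.25p_{Alta}.
Substituting the second reaction function into the first: p_{Alta} = 111.5 + 0.25(116.5 + 0.25p_{Alta}), which gives 0.9375p_{Alta} = 140.625 ⇒ p_{Alta} = 150.
Then p_{Borealis} = 116.5 + 0.25·150 = 154.
q_{Alta} = 360 − 2·150 + 154 = 214.
Profit = (150 − 43)·214 = 22898.

22898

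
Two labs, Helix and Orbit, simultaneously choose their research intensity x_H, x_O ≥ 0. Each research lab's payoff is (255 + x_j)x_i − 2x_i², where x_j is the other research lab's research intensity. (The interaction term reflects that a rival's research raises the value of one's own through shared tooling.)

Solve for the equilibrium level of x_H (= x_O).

85

Helix's payoff is (255 + x_O)x_H − 2x_H².
∂π/∂x_H = 255 + x_O − 4x_H = 0, so x_H = 63.75 + 0.25x_O.
By symmetry x_O = x_H; substituting into the reaction function, 0.75x_H = 63.75 and x_H = 85.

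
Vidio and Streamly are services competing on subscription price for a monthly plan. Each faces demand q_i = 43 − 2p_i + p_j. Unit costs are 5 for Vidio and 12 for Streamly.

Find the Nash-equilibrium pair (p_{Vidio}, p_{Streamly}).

18.6, 21.4

Vidio's profit: π = (p_{Vidio} − 5)(43 − 2p_{Vidio} + p_{Streamly}).
∂π/∂p_{Vidio} = 53 − 4p_{Vidio} + p_{Streamly} = 0 ⇒ p_{Vidio} = 13.25 + 0.25p_{Streamly}.
Similarly p_{Streamly} = 16.75 + 0.25p_{Vidio}.
Solving the two reaction functions simultaneously: (1 − (0.25)(0.25))p_{Vidio} = 13.25 + 0.25·16.75, so 0.9375p_{Vidio} = 17.4375 and p_{Vidio} = 18.6.
Then p_{Streamly} = 16.75 + 0.25·18.6 = 21.4.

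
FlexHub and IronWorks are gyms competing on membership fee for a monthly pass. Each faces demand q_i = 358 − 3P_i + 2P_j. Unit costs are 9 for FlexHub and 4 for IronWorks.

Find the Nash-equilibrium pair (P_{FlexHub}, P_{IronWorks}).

FlexHub's profit: π = (P_{FlexHub} − 9)(358 − 3P_{FlexHub} + 2P_{IronWorks}).
∂π/∂P_{FlexHub} = 385 − 6P_{FlexHub} + 2P_{IronWorks} = 0 ⇒ P_{FlexHub} = 385/6 + (1/3)P_{IronWorks}.
Similarly P_{IronWorks} = 185/3 + (1/3)P_{FlexHub}.
Plugging P_{IronWorks} into FlexHub's best response: P_{FlexHub} = 385/6 + (1/3)(185/3 + (1/3)P_{FlexHub}) ⇒ (8/9)P_{FlexHub} = 1525/18, so P_{FlexHub} = 95.3125.
Then P_{IronWorks} = 185/3 + (1/3)·95.3125 = 93.4375.

95.3125, 93.4375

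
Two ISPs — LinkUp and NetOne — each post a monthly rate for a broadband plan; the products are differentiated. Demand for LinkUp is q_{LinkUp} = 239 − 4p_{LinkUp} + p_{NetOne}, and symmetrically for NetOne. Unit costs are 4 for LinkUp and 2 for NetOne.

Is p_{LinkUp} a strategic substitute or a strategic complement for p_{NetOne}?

LinkUp's profit: π = (p_{LinkUp} − 4)(239 − 4p_{LinkUp} + p_{NetOne}).
∂π/∂p_{LinkUp} = 255 − 8p_{LinkUp} + p_{NetOne} = 0 ⇒ p_{LinkUp} = 31.875 + 0.125p_{NetOne}.
The best-response slope dp_{LinkUp}/dp_{NetOne} = 0.125 > 0: the reaction function is upward-sloping, so the choices are strategic complements.

strategic complements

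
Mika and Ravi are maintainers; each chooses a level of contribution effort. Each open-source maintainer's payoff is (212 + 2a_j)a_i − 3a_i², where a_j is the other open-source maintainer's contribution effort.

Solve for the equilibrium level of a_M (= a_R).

53

Mika's payoff is (212 + 2a_R)a_M − 3a_M².
∂π/∂a_M = 212 + 2a_R − 6a_M = 0, so a_M = 106/3 + (1/3)a_R.
Setting a_M = a_R in the reaction function: a_M = 106/3 + (1/3)a_M, so a_M = (106/3) / (2/3) = 53.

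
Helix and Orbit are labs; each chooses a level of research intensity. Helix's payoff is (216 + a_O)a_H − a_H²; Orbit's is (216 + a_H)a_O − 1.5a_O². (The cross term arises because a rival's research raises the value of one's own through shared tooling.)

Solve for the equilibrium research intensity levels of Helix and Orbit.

172.8, 129.6

Expanding Helix's payoff: 216a_H + a_Oa_H − a_H².
∂π/∂a_H = 216 + a_O − 2a_H = 0, so a_H = 108 + 0.5a_O.
Likewise for Orbit: a_O = 72 + (1/3)a_H.
Plugging a_O into Helix's best response: a_H = 108 + 0.5(72 + (1/3)a_H) ⇒ (5/6)a_H = 144, so a_H = 172.8.
Then a_O = 72 + (1/3)·172.8 = 129.6.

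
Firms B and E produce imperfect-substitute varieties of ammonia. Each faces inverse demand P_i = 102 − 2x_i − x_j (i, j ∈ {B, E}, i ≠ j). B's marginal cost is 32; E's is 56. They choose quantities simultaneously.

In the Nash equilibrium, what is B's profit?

Firm B's profit: π = x_B(102 − 2x_B − x_E) − 32x_B.
∂π/∂x_B = 70 − 4x_B − x_E = 0 ⇒ x_B = 17.5 − 0.25x_E.
Similarly x_E = 11.5 − 0.25x_B.
Plugging x_E into B's best response: x_B = 17.5 − 0.25(11.5 − 0.25x_B) ⇒ 0.9375x_B = 14.625, so x_B = 15.6.
Then x_E = 11.5 − 0.25·15.6 = 7.6.
P_B = 102 − 2·15.6 − 7.6 = 63.2.
Profit = (63.2 − 32)·15.6 = 486.72.

486.72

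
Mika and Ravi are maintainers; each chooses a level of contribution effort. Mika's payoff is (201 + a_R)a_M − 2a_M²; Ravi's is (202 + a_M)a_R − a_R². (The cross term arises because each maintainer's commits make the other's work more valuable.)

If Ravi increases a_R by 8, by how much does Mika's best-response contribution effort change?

2

Expanding Mika's payoff: 201a_M + a_Ra_M − 2a_M².
∂π/∂a_M = 201 + a_R − 4a_M = 0, so a_M = 50.25 + 0.25a_R.
The reaction-function slope is 0.25, so an 8-unit rise in a_R moves a_M by 0.25 × 8 = 2. Mika's best response rises — the actions are strategic complements.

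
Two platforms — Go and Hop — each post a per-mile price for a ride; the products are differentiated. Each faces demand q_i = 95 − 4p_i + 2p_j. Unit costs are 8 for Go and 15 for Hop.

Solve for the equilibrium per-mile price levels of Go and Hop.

Go's profit: π = (p_{Go} − 8)(95 − 4p_{Go} + 2p_{Hop}).
∂π/∂p_{Go} = 127 − 8p_{Go} + 2p_{Hop} = 0 ⇒ p_{Go} = 15.875 + 0.25p_{Hop}.
Similarly p_{Hop} = 19.375 + 0.25p_{Go}.
Solving the two reaction functions simultaneously: (1 − (0.25)(0.25))p_{Go} = 15.875 + 0.25·19.375, so 0.9375p_{Go} = 663/32 and p_{Go} = 22.1.
Then p_{Hop} = 19.375 + 0.25·22.1 = 24.9.

22.1, 24.9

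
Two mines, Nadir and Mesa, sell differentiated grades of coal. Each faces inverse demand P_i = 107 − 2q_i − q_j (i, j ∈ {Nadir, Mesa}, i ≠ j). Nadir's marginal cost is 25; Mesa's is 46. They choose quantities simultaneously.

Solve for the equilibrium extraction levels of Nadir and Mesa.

17.8, 10.8

Mine Nadir's profit: π = q_{Nadir}(107 − 2q_{Nadir} − q_{Mesa}) − 25q_{Nadir}.
∂π/∂q_{Nadir} = 82 − 4q_{Nadir} − q_{Mesa} = 0 ⇒ q_{Nadir} = 20.5 − 0.25q_{Mesa}.
Similarly q_{Mesa} = 15.25 − 0.25q_{Nadir}.
Plugging q_{Mesa} into Nadir's best response: q_{Nadir} = 20.5 − 0.25(15.25 − 0.25q_{Nadir}) ⇒ 0.9375q_{Nadir} = 16.6875, so q_{Nadir} = 17.8.
Then q_{Mesa} = 15.25 − 0.25·17.8 = 10.8.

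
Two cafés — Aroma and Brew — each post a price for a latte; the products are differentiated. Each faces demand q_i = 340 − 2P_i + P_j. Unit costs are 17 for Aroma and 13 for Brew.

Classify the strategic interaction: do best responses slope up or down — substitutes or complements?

strategic complements

Aroma's profit: π = (P_{Aroma} − 17)(340 − 2P_{Aroma} + P_{Brew}).
∂π/∂P_{Aroma} = 374 − 4P_{Aroma} + P_{Brew} = 0 ⇒ P_{Aroma} = 93.5 + 0.25P_{Brew}.
The best-response slope dP_{Aroma}/dP_{Brew} = 0.25 > 0: the reaction function is upward-sloping, so the choices are strategic complements.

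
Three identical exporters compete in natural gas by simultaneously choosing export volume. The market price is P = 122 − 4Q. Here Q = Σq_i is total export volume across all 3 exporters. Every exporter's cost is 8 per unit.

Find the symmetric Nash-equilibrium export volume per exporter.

7.125

A representative exporter's profit is π_i = q_i(122 − 4Q) − 8q_i, with Q = q_i + Σ_{j≠i} q_j.
First-order condition: 114 − 8q_i − 4Σ_{j≠i} q_j = 0.
Imposing symmetry (q_j = q for all j) turns Σ_{j≠i} q_j into 2q, so 114 = 16q and q = 7.125.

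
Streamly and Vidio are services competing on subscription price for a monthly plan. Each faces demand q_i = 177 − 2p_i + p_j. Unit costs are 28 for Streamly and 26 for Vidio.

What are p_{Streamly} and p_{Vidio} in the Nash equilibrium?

77.4, 76.6

Streamly's profit: π = (p_{Streamly} − 28)(177 − 2p_{Streamly} + p_{Vidio}).
∂π/∂p_{Streamly} = 233 − 4p_{Streamly} + p_{Vidio} = 0 ⇒ p_{Streamly} = 58.25 + 0.25p_{Vidio}.
Similarly p_{Vidio} = 57.25 + 0.25p_{Streamly}.
Solving the two reaction functions simultaneously: (1 − (0.25)(0.25))p_{Streamly} = 58.25 + 0.25·57.25, so 0.9375p_{Streamly} = 72.5625 and p_{Streamly} = 77.4.
Then p_{Vidio} = 57.25 + 0.25·77.4 = 76.6.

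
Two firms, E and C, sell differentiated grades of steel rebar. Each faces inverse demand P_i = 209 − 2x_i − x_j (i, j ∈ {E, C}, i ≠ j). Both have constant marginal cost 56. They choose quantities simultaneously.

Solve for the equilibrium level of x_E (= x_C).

30.6

Firm E's profit: π = x_E(209 − 2x_E − x_C) − 56x_E.
∂π/∂x_E = 153 − 4x_E − x_C = 0 ⇒ x_E = 38.25 − 0.25x_C.
Setting x_E = x_C in the reaction function: x_E = 38.25 − 0.25x_E, so x_E = 38.25 / 1.25 = 30.6.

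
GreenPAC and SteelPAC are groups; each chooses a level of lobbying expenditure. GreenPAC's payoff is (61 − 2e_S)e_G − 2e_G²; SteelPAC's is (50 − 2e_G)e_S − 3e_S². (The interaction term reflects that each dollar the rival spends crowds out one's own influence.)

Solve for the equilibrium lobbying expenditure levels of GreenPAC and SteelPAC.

13.3, 3.9

Expanding GreenPAC's payoff: 61e_G − 2e_Se_G − 2e_G².
∂π/∂e_G = 61 − 2e_S − 4e_G = 0, so e_G = 15.25 − 0.5e_S.
Likewise for SteelPAC: e_S = 25/3 − (1/3)e_G.
Solving the two reaction functions simultaneously: (1 − (−0.5)(−1/3))e_G = 15.25 − 0.5·(25/3), so (5/6)e_G = 133/12 and e_G = 13.3.
Then e_S = 25/3 − (1/3)·13.3 = 3.9.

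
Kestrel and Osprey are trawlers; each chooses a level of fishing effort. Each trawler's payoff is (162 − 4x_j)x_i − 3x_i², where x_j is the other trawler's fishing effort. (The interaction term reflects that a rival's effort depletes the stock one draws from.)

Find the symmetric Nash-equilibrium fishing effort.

16.2

Kestrel's payoff is (162 − 4x_O)x_K − 3x_K².
∂π/∂x_K = 162 − 4x_O − 6x_K = 0, so x_K = 27 − (2/3)x_O.
The game is symmetric, so in equilibrium x_O = x_K: the reaction function gives (5/3)x_K = 27, hence x_K = 16.2.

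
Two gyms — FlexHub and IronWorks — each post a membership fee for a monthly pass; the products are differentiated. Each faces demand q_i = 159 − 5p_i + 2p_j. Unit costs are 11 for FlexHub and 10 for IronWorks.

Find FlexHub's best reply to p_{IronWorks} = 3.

FlexHub's profit: π = (p_{FlexHub} − 11)(159 − 5p_{FlexHub} + 2p_{IronWorks}).
∂π/∂p_{FlexHub} = 214 − 10p_{FlexHub} + 2p_{IronWorks} = 0 ⇒ p_{FlexHub} = 21.4 + 0.2p_{IronWorks}.
At p_{IronWorks} = 3: p_{FlexHub} = 21.4 + 0.2·3 = 22.

22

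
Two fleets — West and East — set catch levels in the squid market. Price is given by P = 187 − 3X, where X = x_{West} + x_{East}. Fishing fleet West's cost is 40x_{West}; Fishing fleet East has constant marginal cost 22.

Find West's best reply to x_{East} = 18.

15.5

Fishing fleet West's profit: π = x_{West}(187 − 3(x_{West} + x_{East})) − 40x_{West}.
∂π/∂x_{West} = 147 − 6x_{West} − 3x_{East} = 0, so x_{West} = 24.5 − 0.5x_{East}.
At x_{East} = 18: x_{West} = 24.5 − 0.5·18 = 15.5.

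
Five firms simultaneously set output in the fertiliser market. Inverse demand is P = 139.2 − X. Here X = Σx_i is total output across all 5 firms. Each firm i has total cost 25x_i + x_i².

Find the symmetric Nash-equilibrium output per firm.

14.275

A representative firm's profit is π_i = x_i(139.2 − X) − 25x_i − x_i², with X = x_i + Σ_{j≠i} x_j.
First-order condition: 114.2 − 4x_i − Σ_{j≠i} x_j = 0.
Imposing symmetry (x_j = x for all j) turns Σ_{j≠i} x_j into 4x, so 114.2 = 8x and x = 14.275.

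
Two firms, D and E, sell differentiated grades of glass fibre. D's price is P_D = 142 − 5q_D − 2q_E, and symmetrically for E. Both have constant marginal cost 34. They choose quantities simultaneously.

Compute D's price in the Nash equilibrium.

Firm D's profit: π = q_D(142 − 5q_D − 2q_E) − 34q_D.
∂π/∂q_D = 108 − 10q_D − 2q_E = 0 ⇒ q_D = 10.8 − 0.2q_E.
By symmetry q_E = q_D; substituting into the reaction function, 1.2q_D = 10.8 and q_D = 9.
P_D = 142 − 5·9 − 2·9 = 79.

79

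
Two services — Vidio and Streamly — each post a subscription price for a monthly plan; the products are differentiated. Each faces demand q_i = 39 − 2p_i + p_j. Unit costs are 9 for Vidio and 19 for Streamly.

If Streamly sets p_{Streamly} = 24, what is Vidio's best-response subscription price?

Vidio's profit: π = (p_{Vidio} − 9)(39 − 2p_{Vidio} + p_{Streamly}).
∂π/∂p_{Vidio} = 57 − 4p_{Vidio} + p_{Streamly} = 0 ⇒ p_{Vidio} = 14.25 + 0.25p_{Streamly}.
At p_{Streamly} = 24: p_{Vidio} = 14.25 + 0.25·24 = 20.25.

20.25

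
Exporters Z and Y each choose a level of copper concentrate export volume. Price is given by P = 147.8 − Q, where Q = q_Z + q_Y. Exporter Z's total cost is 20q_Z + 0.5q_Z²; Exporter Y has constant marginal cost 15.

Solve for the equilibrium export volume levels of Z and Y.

Exporter Z's profit: π = q_Z(147.8 − (q_Z + q_Y)) − 20q_Z − 0.5q_Z².
∂π/∂q_Z = 127.8 − 3q_Z − q_Y = 0, so q_Z = 42.6 − (1/3)q_Y.
For Y: ∂π/∂q_Y = 132.8 − 2q_Y − q_Z = 0 ⇒ q_Y = 66.4 − 0.5q_Z.
Plugging q_Y into Z's best response: q_Z = 42.6 − (1/3)(66.4 − 0.5q_Z) ⇒ (5/6)q_Z = 307/15, so q_Z = 24.56.
Then q_Y = 66.4 − 0.5·24.56 = 54.12.

24.56, 54.12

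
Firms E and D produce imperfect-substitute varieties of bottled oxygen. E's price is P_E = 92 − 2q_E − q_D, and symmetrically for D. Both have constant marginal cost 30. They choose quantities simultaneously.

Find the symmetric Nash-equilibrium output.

Firm E's profit: π = q_E(92 − 2q_E − q_D) − 30q_E.
∂π/∂q_E = 62 − 4q_E − q_D = 0 ⇒ q_E = 15.5 − 0.25q_D.
The game is symmetric, so in equilibrium q_D = q_E: the reaction function gives 1.25q_E = 15.5, hence q_E = 12.4.

12.4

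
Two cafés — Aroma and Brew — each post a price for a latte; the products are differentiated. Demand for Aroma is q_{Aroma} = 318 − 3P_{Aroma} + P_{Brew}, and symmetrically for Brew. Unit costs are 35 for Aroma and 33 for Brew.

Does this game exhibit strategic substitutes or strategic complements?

Aroma's profit: π = (P_{Aroma} − 35)(318 − 3P_{Aroma} + P_{Brew}).
∂π/∂P_{Aroma} = 423 − 6P_{Aroma} + P_{Brew} = 0 ⇒ P_{Aroma} = 70.5 + (1/6)P_{Brew}.
The best-response slope dP_{Aroma}/dP_{Brew} = 1/6 > 0: the reaction function is upward-sloping, so the choices are strategic complements.

strategic complements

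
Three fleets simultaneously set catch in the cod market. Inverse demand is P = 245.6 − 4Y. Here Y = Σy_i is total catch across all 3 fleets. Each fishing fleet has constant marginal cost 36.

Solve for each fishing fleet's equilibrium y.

A representative fishing fleet's profit is π_i = y_i(245.6 − 4Y) − 36y_i, with Y = y_i + Σ_{j≠i} y_j.
First-order condition: 209.6 − 8y_i − 4Σ_{j≠i} y_j = 0.
Imposing symmetry (y_j = y for all j) turns Σ_{j≠i} y_j into 2y, so 209.6 = 16y and y = 13.1.

13.1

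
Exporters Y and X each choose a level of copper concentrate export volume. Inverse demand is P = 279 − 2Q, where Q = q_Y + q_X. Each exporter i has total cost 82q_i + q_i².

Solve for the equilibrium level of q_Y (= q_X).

24.625

Exporter Y's profit: π = q_Y(279 − 2(q_Y + q_X)) − 82q_Y − q_Y².
∂π/∂q_Y = 197 − 6q_Y − 2q_X = 0, so q_Y = 197/6 − (1/3)q_X.
Setting q_Y = q_X in the reaction function: q_Y = 197/6 − (1/3)q_Y, so q_Y = (197/6) / (4/3) = 24.625.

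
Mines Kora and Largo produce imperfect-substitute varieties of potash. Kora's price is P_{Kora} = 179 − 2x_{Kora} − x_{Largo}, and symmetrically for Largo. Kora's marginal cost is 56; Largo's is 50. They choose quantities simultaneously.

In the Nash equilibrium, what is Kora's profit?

Mine Kora's profit: π = x_{Kora}(179 − 2x_{Kora} − x_{Largo}) − 56x_{Kora}.
∂π/∂x_{Kora} = 123 − 4x_{Kora} − x_{Largo} = 0 ⇒ x_{Kora} = 30.75 − 0.25x_{Largo}.
Similarly x_{Largo} = 32.25 − 0.25x_{Kora}.
Substituting the second reaction function into the first: x_{Kora} = 30.75 − 0.25(32.25 − 0.25x_{Kora}), which gives 0.9375x_{Kora} = 22.6875 ⇒ x_{Kora} = 24.2.
Then x_{Largo} = 32.25 − 0.25·24.2 = 26.2.
P_{Kora} = 179 − 2·24.2 − 26.2 = 104.4.
Profit = (104.4 − 56)·24.2 = 1171.28.

1171.28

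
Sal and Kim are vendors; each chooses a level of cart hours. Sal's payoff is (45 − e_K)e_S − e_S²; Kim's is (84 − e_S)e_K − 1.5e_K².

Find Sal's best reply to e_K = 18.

13.5

Expanding Sal's payoff: 45e_S − e_Ke_S − e_S².
∂π/∂e_S = 45 − e_K − 2e_S = 0, so e_S = 22.5 − 0.5e_K.
At e_K = 18: e_S = 22.5 − 0.5·18 = 13.5.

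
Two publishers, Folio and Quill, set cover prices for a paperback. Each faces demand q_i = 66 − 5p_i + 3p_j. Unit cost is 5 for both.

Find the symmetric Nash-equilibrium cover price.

13

Folio's profit: π = (p_{Folio} − 5)(66 − 5p_{Folio} + 3p_{Quill}).
∂π/∂p_{Folio} = 91 − 10p_{Folio} + 3p_{Quill} = 0 ⇒ p_{Folio} = 9.1 + 0.3p_{Quill}.
The game is symmetric, so in equilibrium p_{Quill} = p_{Folio}: the reaction function gives 0.7p_{Folio} = 9.1, hence p_{Folio} = 13.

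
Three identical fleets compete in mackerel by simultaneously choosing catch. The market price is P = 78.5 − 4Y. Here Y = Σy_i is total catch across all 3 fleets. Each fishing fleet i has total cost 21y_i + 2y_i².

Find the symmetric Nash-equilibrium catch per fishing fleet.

2.875

A representative fishing fleet's profit is π_i = y_i(78.5 − 4Y) − 21y_i − 2y_i², with Y = y_i + Σ_{j≠i} y_j.
First-order condition: 57.5 − 12y_i − 4Σ_{j≠i} y_j = 0.
Imposing symmetry (y_j = y for all j) turns Σ_{j≠i} y_j into 2y, so 57.5 = 20y and y = 2.875.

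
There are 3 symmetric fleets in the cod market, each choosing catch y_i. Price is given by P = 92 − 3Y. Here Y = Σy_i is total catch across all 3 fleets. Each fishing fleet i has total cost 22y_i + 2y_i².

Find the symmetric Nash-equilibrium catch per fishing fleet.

4.375

A representative fishing fleet's profit is π_i = y_i(92 − 3Y) − 22y_i − 2y_i², with Y = y_i + Σ_{j≠i} y_j.
First-order condition: 70 − 10y_i − 3Σ_{j≠i} y_j = 0.
In a symmetric equilibrium every fishing fleet chooses the same y, so Σ_{j≠i} y_j = 2y. The condition becomes 70 − 16y = 0, giving y = 70/16 = 4.375.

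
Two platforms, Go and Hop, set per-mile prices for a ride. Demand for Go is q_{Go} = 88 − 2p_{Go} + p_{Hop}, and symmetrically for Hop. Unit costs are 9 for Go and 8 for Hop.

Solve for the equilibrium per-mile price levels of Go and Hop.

35.2, 34.8

Go's profit: π = (p_{Go} − 9)(88 − 2p_{Go} + p_{Hop}).
∂π/∂p_{Go} = 106 − 4p_{Go} + p_{Hop} = 0 ⇒ p_{Go} = 26.5 + 0.25p_{Hop}.
Similarly p_{Hop} = 26 + 0.25p_{Go}.
Solving the two reaction functions simultaneously: (1 − (0.25)(0.25))p_{Go} = 26.5 + 0.25·26, so 0.9375p_{Go} = 33 and p_{Go} = 35.2.
Then p_{Hop} = 26 + 0.25·35.2 = 34.8.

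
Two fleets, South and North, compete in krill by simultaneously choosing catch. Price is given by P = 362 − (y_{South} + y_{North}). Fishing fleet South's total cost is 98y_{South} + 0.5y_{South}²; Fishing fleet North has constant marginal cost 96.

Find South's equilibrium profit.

Fishing fleet South's profit: π = y_{South}(362 − (y_{South} + y_{North})) − 98y_{South} − 0.5y_{South}².
∂π/∂y_{South} = 264 − 3y_{South} − y_{North} = 0, so y_{South} = 88 − (1/3)y_{North}.
For North: ∂π/∂y_{North} = 266 − 2y_{North} − y_{South} = 0 ⇒ y_{North} = 133 − 0.5y_{South}.
Substituting the second reaction function into the first: y_{South} = 88 − (1/3)(133 − 0.5y_{South}), which gives (5/6)y_{South} = 131/3 ⇒ y_{South} = 52.4.
Then y_{North} = 133 − 0.5·52.4 = 106.8.
Price P = 362 − 159.2 = 202.8.
South's profit: (202.8 − 98)·52.4 − 0.5(52.4)² = 4118.64.

4118.64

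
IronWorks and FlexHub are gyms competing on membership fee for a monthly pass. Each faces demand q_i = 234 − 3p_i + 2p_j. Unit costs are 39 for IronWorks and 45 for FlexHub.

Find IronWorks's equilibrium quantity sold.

149.625

IronWorks's profit: π = (p_{IronWorks} − 39)(234 − 3p_{IronWorks} + 2p_{FlexHub}).
∂π/∂p_{IronWorks} = 351 − 6p_{IronWorks} + 2p_{FlexHub} = 0 ⇒ p_{IronWorks} = 58.5 + (1/3)p_{FlexHub}.
Similarly p_{FlexHub} = 61.5 + (1/3)p_{IronWorks}.
Substituting the second reaction function into the first: p_{IronWorks} = 58.5 + (1/3)(61.5 + (1/3)p_{IronWorks}), which gives (8/9)p_{IronWorks} = 79 ⇒ p_{IronWorks} = 88.875.
Then p_{FlexHub} = 61.5 + (1/3)·88.875 = 91.125.
q_{IronWorks} = 234 − 3·88.875 + 2·91.125 = 149.625.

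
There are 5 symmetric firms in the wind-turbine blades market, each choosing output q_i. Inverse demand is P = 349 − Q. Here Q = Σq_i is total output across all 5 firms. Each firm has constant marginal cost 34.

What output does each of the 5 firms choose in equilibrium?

A representative firm's profit is π_i = q_i(349 − Q) − 34q_i, with Q = q_i + Σ_{j≠i} q_j.
First-order condition: 315 − 2q_i − Σ_{j≠i} q_j = 0.
In a symmetric equilibrium every firm chooses the same q, so Σ_{j≠i} q_j = 4q. The condition becomes 315 − 6q = 0, giving q = 315/6 = 52.5.

52.5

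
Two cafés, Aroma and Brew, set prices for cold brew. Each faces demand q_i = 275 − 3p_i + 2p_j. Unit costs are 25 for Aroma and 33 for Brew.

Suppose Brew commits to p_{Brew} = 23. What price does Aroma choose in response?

66

Aroma's profit: π = (p_{Aroma} − 25)(275 − 3p_{Aroma} + 2p_{Brew}).
∂π/∂p_{Aroma} = 350 − 6p_{Aroma} + 2p_{Brew} = 0 ⇒ p_{Aroma} = 175/3 + (1/3)p_{Brew}.
At p_{Brew} = 23: p_{Aroma} = 175/3 + (1/3)·23 = 66.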